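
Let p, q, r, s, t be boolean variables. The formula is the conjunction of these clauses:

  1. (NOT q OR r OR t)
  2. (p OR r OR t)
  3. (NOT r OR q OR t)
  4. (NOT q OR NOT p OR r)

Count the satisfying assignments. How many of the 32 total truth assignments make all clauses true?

20

Case analysis on r and q:
  r=1, q=1: p, s, t free → 2^3 = 8.
  r=1, q=0: remaining (p,s,t) ∈ {(0,0,1); (0,1,1); (1,0,1); (1,1,1)} — 4.
  r=0, q=1: remaining (p,s,t) ∈ {(0,0,1); (0,1,1)} — 2.
  r=0, q=0: s free; 3 ways for (p,t) × 2^1 = 6.
Total: 8 + 4 + 2 + 6 = 20.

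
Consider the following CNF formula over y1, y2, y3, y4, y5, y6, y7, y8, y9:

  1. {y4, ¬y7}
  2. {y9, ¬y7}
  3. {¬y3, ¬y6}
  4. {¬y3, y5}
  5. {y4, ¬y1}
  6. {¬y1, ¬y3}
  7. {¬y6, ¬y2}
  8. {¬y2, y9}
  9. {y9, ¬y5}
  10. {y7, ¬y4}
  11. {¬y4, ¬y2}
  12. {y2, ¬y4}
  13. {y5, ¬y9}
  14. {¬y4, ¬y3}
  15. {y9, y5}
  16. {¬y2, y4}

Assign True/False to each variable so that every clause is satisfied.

y1 occurs only negated in the remaining clauses — set y1 = False.
Pure literal: y3 appears only negated; assign y3 = False.
Try y2 = False.
  then y4 is forced to False.
  then y7 is forced to False.
For the remaining variables, y5 = True, y6 = True, y8 = True, y9 = True works.
Every clause has at least one true literal under this assignment.

y1 = 0, y2 = 0, y3 = 0, y4 = 0, y5 = 1, y6 = 1, y7 = 0, y8 = 1, y9 = 1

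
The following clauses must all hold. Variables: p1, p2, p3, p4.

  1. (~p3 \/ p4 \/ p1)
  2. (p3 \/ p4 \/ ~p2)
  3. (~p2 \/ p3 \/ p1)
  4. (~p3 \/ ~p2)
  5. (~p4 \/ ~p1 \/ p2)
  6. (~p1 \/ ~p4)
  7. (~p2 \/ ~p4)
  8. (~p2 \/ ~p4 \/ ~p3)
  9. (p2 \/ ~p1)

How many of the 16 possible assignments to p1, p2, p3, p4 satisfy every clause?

Satisfying assignments:
  p1=F p2=F p3=F p4=F
  p1=F p2=F p3=F p4=T
  p1=F p2=F p3=T p4=T
Count: 3.

3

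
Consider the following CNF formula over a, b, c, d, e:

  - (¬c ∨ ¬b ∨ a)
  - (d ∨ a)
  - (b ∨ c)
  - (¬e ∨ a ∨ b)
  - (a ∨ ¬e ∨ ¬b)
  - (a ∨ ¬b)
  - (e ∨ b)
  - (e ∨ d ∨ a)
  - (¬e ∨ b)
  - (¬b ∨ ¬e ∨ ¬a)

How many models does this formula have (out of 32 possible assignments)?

Satisfying assignments:
  a=T b=T c=F d=F e=F
  a=T b=T c=F d=T e=F
  a=T b=T c=T d=F e=F
  a=T b=T c=T d=T e=F
That's 4 in total.

4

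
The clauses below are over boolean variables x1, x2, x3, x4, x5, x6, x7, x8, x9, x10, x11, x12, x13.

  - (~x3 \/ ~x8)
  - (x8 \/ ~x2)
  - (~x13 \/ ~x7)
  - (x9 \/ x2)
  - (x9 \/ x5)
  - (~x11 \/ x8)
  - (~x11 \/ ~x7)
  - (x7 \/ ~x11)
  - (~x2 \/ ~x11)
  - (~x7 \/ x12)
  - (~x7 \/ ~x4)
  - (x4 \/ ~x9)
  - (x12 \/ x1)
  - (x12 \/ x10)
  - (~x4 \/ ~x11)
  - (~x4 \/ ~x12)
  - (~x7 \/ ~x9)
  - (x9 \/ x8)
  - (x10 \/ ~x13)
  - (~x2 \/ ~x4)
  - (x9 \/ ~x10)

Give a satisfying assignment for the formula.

x1 = True, x2 = False, x3 = False, x4 = True, x5 = False, x6 = True, x7 = False, x8 = True, x9 = True, x10 = True, x11 = False, x12 = False, x13 = True

Check each clause:
  1. (~x8 \/ ~x3) — ~x3 is true.
  2. (~x2 \/ x8) — x8 is true.
  3. (~x13 \/ ~x7) — ~x7 is true.
  4. (x9 \/ x2) — x9 is true.
  5. (x5 \/ x9) — x9 is true.
  6. (~x11 \/ x8) — x8 is true.
  7. (~x11 \/ ~x7) — ~x7 is true.
  8. (x7 \/ ~x11) — ~x11 is true.
  9. (~x2 \/ ~x11) — ~x11 is true.
  10. (~x7 \/ x12) — ~x7 is true.
  11. (~x7 \/ ~x4) — ~x7 is true.
  12. (~x9 \/ x4) — x4 is true.
  13. (x1 \/ x12) — x1 is true.
  14. (x12 \/ x10) — x10 is true.
  15. (~x11 \/ ~x4) — ~x11 is true.
  16. (~x4 \/ ~x12) — ~x12 is true.
  17. (~x7 \/ ~x9) — ~x7 is true.
  18. (x9 \/ x8) — x8 is true.
  19. (~x13 \/ x10) — x10 is true.
  20. (~x2 \/ ~x4) — ~x2 is true.
  21. (x9 \/ ~x10) — x9 is true.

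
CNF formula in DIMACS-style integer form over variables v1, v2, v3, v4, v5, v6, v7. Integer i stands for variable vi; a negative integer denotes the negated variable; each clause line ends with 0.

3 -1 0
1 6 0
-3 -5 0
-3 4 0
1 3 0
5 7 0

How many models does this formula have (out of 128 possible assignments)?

6

The models are:
  v1=F v2=F v3=T v4=T v5=F v6=T v7=T
  v1=F v2=T v3=T v4=T v5=F v6=T v7=T
  v1=T v2=F v3=T v4=T v5=F v6=F v7=T
  v1=T v2=F v3=T v4=T v5=F v6=T v7=T
  v1=T v2=T v3=T v4=T v5=F v6=F v7=T
  v1=T v2=T v3=T v4=T v5=F v6=T v7=T
That's 6 in total.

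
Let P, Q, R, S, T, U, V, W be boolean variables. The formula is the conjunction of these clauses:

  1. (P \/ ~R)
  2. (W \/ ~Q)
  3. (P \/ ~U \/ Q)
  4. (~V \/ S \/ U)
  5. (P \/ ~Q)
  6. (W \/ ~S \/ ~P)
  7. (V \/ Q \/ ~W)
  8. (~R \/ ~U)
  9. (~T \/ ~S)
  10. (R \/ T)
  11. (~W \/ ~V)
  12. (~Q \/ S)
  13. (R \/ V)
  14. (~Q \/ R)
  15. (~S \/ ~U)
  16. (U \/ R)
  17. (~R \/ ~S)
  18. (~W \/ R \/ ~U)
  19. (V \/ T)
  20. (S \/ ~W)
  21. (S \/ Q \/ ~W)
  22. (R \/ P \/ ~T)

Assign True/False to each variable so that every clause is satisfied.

P = T, Q = F, R = T, S = F, T = T, U = F, V = F, W = F

Try P = True.
Branch on Q: take Q = False.
Set R = True and propagate.
  then U is forced to False.
  then S is forced to False.
  then V is forced to False.
  then W is forced to False.
  then T is forced to True.
Every clause has at least one true literal under this assignment.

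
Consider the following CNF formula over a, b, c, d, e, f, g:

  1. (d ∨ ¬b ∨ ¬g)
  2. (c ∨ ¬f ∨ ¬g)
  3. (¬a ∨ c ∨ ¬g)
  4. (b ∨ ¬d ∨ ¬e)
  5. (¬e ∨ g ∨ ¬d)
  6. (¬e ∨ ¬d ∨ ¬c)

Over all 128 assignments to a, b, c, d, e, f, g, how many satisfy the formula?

69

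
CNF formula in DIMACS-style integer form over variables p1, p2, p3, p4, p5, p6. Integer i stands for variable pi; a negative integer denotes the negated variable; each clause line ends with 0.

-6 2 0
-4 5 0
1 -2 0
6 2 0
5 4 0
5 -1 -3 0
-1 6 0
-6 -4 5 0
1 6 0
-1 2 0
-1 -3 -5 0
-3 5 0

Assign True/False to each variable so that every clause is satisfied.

p1=True, p2=True, p3=False, p4=True, p5=True, p6=True

Pure literal: p3 appears only negated; assign p3 = False.
Branch on p1: take p1 = True.
  then p6 is forced to True.
  then p2 is forced to True.
Branch on p4: take p4 = True.
  then p5 is forced to True.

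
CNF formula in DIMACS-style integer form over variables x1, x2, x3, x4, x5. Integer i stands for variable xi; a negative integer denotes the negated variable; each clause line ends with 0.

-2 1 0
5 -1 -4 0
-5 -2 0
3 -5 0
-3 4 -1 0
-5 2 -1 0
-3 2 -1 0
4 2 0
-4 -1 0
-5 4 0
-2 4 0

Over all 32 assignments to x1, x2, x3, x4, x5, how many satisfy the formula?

Satisfying assignments:
  x1=F x2=F x3=F x4=T x5=F
  x1=F x2=F x3=T x4=T x5=F
  x1=F x2=F x3=T x4=T x5=T
Count: 3.

3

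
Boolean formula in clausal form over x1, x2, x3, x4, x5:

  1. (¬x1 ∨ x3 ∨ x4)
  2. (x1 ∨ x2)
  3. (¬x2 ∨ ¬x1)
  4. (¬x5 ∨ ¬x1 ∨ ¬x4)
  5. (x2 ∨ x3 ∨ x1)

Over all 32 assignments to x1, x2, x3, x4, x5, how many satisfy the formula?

12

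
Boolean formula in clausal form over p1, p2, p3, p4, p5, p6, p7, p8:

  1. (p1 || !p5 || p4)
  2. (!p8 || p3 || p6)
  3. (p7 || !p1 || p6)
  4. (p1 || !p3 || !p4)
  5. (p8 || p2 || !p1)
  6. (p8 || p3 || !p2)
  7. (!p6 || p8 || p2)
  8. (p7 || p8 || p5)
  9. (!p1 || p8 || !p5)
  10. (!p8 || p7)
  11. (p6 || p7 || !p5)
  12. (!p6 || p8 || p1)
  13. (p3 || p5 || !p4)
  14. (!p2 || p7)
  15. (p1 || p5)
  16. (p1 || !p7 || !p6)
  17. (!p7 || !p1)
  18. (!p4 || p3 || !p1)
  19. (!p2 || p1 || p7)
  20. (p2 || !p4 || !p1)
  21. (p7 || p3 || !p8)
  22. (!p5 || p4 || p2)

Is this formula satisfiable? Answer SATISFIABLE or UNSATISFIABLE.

SATISFIABLE

Set p1 = False and propagate.
  then p5 is forced to True.
  then p4 is forced to True.
  then p3 is forced to False.
For the remaining variables, p2 = False, p6 = False, p7 = True, p8 = False works.
Every clause has at least one true literal under this assignment.
So p1=0  p2=0  p3=0  p4=1  p5=1  p6=0  p7=1  p8=0 is a satisfying assignment.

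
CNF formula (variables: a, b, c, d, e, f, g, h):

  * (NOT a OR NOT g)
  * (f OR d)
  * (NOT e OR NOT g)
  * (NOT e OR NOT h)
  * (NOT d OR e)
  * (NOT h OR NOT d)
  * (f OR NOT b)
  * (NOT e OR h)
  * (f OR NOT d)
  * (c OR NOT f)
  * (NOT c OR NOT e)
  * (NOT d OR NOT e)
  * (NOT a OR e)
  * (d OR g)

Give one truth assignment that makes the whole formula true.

a = False, b = True, c = True, d = False, e = False, f = True, g = True, h = True

a occurs only negated in the remaining clauses — set a = False.
Branch on b: take b = True.
  then f is forced to True.
  then c is forced to True.
  then e is forced to False.
  then d is forced to False.
  then g is forced to True.
h is now unconstrained; take h = True.
Every clause has at least one true literal under this assignment.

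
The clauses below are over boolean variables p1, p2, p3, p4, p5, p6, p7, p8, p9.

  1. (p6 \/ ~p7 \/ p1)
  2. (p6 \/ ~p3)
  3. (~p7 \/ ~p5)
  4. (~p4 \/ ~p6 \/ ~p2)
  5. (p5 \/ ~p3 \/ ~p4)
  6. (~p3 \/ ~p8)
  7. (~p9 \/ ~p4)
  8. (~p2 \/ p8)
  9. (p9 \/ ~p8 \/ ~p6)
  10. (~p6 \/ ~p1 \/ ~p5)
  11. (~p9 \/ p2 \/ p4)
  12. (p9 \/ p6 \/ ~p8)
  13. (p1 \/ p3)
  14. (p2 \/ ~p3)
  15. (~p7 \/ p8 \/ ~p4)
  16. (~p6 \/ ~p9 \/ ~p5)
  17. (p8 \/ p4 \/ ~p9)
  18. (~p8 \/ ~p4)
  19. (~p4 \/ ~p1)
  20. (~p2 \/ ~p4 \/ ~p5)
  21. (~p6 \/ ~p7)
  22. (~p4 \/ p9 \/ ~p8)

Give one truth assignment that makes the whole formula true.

Set p1 = True and propagate.
  then p4 is forced to False.
The remaining clauses are satisfied by p2 = False, p3 = False, p5 = False, p6 = False, p7 = True, p8 = False, p9 = False.

p1 = T  p2 = F  p3 = F  p4 = F  p5 = F  p6 = F  p7 = T  p8 = F  p9 = F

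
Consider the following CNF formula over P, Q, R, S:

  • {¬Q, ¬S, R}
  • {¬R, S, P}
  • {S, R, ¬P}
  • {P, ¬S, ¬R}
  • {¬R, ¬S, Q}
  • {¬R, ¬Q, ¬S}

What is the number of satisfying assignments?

6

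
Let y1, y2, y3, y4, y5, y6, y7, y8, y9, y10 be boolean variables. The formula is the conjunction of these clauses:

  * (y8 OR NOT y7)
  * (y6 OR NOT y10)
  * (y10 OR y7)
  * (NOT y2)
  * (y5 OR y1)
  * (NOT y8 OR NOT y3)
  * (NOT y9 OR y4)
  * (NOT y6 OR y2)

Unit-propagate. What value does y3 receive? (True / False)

Unit clause (NOT y2) sets y2 = False.
(y2 OR NOT y6): since y2 = False, the clause reduces to (NOT y6). y6 = False.
(NOT y10 OR y6) with y6 = False leaves only NOT y10, so y10 = False.
(y7 OR y10) with y10 = False leaves only y7, so y7 = True.
In (NOT y7 OR y8), NOT y7 is now false; y8 must hold, so y8 = True.
(NOT y8 OR NOT y3): since y8 = True, the clause reduces to (NOT y3). y3 = False.

False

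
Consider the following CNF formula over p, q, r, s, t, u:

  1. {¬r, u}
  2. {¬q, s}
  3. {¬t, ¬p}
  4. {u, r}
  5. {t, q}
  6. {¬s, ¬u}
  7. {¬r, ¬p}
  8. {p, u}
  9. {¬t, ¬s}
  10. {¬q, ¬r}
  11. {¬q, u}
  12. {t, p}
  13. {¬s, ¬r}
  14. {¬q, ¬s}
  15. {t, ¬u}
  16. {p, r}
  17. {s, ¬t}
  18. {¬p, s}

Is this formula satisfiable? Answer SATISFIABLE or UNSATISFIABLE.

UNSATISFIABLE

s = True:
  propagation gives u=False, r=False; an empty clause results — contradiction.
s = False:
  propagation gives q=False, t=True; an empty clause results — contradiction.
Every branch closes, so no satisfying assignment exists.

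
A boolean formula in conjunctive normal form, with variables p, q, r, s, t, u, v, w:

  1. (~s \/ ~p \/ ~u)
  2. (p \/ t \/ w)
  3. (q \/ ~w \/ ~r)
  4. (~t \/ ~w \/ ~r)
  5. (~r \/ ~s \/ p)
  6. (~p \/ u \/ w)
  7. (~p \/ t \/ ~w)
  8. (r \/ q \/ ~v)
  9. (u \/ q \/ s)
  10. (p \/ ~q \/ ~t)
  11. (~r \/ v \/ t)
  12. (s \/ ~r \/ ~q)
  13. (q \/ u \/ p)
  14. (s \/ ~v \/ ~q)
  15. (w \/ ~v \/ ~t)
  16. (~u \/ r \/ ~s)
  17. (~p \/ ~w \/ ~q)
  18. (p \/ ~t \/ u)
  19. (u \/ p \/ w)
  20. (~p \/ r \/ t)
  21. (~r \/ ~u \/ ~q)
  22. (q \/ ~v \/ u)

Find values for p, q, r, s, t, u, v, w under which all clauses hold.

p=False, q=False, r=False, s=False, t=False, u=True, v=False, w=True

Check each clause:
  1. (~u \/ ~p \/ ~s) — ~s is true.
  2. (p \/ w \/ t) — w is true.
  3. (~w \/ q \/ ~r) — ~r is true.
  4. (~t \/ ~r \/ ~w) — ~t is true.
  5. (p \/ ~r \/ ~s) — ~s is true.
  6. (u \/ w \/ ~p) — w is true.
  7. (~w \/ ~p \/ t) — ~p is true.
  8. (r \/ ~v \/ q) — ~v is true.
  9. (q \/ s \/ u) — u is true.
  10. (~q \/ p \/ ~t) — ~t is true.
  11. (v \/ t \/ ~r) — ~r is true.
  12. (~r \/ s \/ ~q) — ~r is true.
  13. (p \/ q \/ u) — u is true.
  14. (~q \/ s \/ ~v) — ~v is true.
  15. (~v \/ w \/ ~t) — w is true.
  16. (~u \/ r \/ ~s) — ~s is true.
  17. (~w \/ ~p \/ ~q) — ~q is true.
  18. (~t \/ p \/ u) — ~t is true.
  19. (p \/ u \/ w) — w is true.
  20. (t \/ r \/ ~p) — ~p is true.
  21. (~q \/ ~u \/ ~r) — ~r is true.
  22. (q \/ u \/ ~v) — ~v is true.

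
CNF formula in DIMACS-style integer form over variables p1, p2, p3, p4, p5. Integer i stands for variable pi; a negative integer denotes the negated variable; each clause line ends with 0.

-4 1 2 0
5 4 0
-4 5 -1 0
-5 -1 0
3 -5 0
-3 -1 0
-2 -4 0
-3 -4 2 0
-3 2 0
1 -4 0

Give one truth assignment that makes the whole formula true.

p1 = False, p2 = True, p3 = True, p4 = False, p5 = True

Check each clause:
  1. {¬p4, p2, p1} — p2 is true.
  2. {p4, p5} — p5 is true.
  3. {¬p1, ¬p4, p5} — ¬p4 is true.
  4. {¬p1, ¬p5} — ¬p1 is true.
  5. {¬p5, p3} — p3 is true.
  6. {¬p3, ¬p1} — ¬p1 is true.
  7. {¬p4, ¬p2} — ¬p4 is true.
  8. {¬p4, ¬p3, p2} — p2 is true.
  9. {¬p3, p2} — p2 is true.
  10. {¬p4, p1} — ¬p4 is true.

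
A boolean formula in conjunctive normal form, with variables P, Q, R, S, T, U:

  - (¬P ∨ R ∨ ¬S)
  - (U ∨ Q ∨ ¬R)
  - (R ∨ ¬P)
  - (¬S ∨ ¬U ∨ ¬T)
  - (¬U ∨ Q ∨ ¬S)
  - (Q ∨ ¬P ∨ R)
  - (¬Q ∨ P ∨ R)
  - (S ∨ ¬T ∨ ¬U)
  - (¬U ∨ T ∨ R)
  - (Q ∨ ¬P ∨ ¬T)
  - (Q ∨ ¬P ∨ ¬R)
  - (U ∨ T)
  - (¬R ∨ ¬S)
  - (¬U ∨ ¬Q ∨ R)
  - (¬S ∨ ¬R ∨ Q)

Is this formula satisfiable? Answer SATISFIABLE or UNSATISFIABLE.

Branch on P: take P = True.
  then R is forced to True.
  then Q is forced to True.
  then S is forced to False.
Set T = True and propagate.
  then U is forced to False.
Every clause has at least one true literal under this assignment.
So P = T, Q = T, R = T, S = F, T = T, U = F is a satisfying assignment.

SATISFIABLE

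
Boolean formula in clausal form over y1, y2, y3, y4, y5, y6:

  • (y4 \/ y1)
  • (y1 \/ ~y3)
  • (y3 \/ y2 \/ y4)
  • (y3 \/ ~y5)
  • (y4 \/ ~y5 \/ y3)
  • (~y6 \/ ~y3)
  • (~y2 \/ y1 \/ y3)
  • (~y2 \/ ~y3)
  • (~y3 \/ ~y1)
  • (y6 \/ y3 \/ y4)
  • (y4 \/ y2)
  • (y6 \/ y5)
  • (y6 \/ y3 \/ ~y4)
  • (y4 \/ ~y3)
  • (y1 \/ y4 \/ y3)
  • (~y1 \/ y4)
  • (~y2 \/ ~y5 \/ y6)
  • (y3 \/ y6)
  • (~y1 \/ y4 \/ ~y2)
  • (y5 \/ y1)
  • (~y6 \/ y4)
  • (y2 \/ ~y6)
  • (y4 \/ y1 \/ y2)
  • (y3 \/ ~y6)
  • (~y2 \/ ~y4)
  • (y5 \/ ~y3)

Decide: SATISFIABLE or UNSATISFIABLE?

UNSATISFIABLE

y3 = True:
  propagation gives y1=True; an empty clause results — contradiction.
y3 = False:
  propagation gives y5=False, y6=True; an empty clause results — contradiction.
Every branch closes, so no satisfying assignment exists.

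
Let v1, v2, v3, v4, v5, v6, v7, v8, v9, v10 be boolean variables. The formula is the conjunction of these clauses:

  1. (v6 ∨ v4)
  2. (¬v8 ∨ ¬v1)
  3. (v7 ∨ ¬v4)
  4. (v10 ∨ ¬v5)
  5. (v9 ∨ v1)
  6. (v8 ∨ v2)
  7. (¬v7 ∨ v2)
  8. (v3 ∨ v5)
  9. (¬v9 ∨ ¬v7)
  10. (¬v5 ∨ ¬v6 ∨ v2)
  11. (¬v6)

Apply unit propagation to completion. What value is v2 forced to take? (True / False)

True

(¬v6) stands alone — v6 = False.
From (v6 ∨ v4) and v6 = False: v4 = True.
In (¬v4 ∨ v7), ¬v4 is now false; v7 must hold, so v7 = True.
(v2 ∨ ¬v7) with v7 = True leaves only v2, so v2 = True.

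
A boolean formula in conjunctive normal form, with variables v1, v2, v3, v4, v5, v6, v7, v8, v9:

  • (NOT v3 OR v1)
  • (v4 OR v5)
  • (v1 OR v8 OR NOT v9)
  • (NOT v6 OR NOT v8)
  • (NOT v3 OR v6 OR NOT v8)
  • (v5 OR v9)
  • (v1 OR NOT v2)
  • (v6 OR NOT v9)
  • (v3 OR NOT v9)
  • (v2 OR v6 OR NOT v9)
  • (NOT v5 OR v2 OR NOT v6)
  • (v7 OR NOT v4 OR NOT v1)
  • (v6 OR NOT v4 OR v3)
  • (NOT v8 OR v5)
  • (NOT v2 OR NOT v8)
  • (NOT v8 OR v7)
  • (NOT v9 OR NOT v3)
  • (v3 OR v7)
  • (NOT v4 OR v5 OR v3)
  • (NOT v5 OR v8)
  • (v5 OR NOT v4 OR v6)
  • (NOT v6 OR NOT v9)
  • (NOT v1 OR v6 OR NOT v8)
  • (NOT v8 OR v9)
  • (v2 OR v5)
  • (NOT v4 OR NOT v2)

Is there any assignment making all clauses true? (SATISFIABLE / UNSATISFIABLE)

UNSATISFIABLE

v6 = True:
  propagation gives v8=False, v5=False, v4=True, v9=True; an empty clause results — contradiction.
v6 = False:
  propagation gives v9=False, v5=True, v8=True; an empty clause results — contradiction.
Every branch closes, so no satisfying assignment exists.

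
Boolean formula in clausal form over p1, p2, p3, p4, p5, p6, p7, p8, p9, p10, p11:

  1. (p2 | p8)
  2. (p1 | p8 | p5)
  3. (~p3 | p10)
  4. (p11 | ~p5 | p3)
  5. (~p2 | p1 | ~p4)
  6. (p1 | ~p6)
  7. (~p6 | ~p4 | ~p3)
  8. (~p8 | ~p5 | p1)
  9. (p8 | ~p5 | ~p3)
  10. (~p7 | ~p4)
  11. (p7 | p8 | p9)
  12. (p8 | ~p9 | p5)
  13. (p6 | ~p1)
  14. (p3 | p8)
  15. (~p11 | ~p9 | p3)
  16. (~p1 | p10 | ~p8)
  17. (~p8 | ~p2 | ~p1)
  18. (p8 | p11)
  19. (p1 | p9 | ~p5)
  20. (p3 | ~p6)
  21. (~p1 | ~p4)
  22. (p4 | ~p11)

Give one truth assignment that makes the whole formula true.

p1 = False  p2 = True  p3 = True  p4 = False  p5 = False  p6 = False  p7 = False  p8 = True  p9 = False  p10 = True  p11 = False

Check each clause:
  1. (p8 | p2) — p8 is true.
  2. (p5 | p8 | p1) — p8 is true.
  3. (p10 | ~p3) — p10 is true.
  4. (~p5 | p11 | p3) — p3 is true.
  5. (p1 | ~p2 | ~p4) — ~p4 is true.
  6. (~p6 | p1) — ~p6 is true.
  7. (~p3 | ~p4 | ~p6) — ~p6 is true.
  8. (~p5 | ~p8 | p1) — ~p5 is true.
  9. (p8 | ~p5 | ~p3) — p8 is true.
  10. (~p4 | ~p7) — ~p7 is true.
  11. (p9 | p8 | p7) — p8 is true.
  12. (p8 | p5 | ~p9) — p8 is true.
  13. (~p1 | p6) — ~p1 is true.
  14. (p8 | p3) — p8 is true.
  15. (~p9 | p3 | ~p11) — p3 is true.
  16. (~p1 | p10 | ~p8) — p10 is true.
  17. (~p8 | ~p2 | ~p1) — ~p1 is true.
  18. (p11 | p8) — p8 is true.
  19. (~p5 | p9 | p1) — ~p5 is true.
  20. (~p6 | p3) — ~p6 is true.
  21. (~p1 | ~p4) — ~p4 is true.
  22. (~p11 | p4) — ~p11 is true.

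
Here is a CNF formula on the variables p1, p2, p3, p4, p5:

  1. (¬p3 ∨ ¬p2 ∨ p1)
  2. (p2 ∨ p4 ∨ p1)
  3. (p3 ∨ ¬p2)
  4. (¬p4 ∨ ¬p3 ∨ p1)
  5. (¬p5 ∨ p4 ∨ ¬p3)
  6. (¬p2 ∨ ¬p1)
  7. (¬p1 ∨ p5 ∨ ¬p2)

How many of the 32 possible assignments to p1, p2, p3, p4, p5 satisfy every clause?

9

Case analysis on p1 and p2:
  p1=1, p2=1: a clause becomes empty — 0.
  p1=1, p2=0: 7 of the 8 assignments to (p3,p4,p5) work.
  p1=0, p2=1: a clause becomes empty — 0.
  p1=0, p2=0: remaining (p3,p4,p5) ∈ {(0,1,0); (0,1,1)} — 2.
Total: 0 + 7 + 0 + 2 = 9.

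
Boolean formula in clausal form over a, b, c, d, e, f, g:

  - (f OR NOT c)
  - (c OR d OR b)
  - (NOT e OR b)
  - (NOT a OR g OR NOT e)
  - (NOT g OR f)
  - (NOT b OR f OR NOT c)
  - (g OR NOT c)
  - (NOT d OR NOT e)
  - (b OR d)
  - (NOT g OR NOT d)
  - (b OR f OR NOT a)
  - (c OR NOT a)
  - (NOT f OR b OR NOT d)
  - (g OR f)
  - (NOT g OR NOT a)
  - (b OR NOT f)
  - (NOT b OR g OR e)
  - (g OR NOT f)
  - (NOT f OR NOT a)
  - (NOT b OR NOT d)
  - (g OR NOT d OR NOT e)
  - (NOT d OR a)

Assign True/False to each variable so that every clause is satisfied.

a=False, b=True, c=True, d=False, e=False, f=True, g=True

Check each clause:
  1. (NOT c OR f) — f is true.
  2. (c OR d OR b) — b is true.
  3. (NOT e OR b) — b is true.
  4. (NOT e OR NOT a OR g) — NOT e is true.
  5. (NOT g OR f) — f is true.
  6. (NOT c OR f OR NOT b) — f is true.
  7. (g OR NOT c) — g is true.
  8. (NOT e OR NOT d) — NOT e is true.
  9. (b OR d) — b is true.
  10. (NOT d OR NOT g) — NOT d is true.
  11. (b OR NOT a OR f) — b is true.
  12. (c OR NOT a) — c is true.
  13. (NOT f OR b OR NOT d) — b is true.
  14. (f OR g) — f is true.
  15. (NOT a OR NOT g) — NOT a is true.
  16. (NOT f OR b) — b is true.
  17. (NOT b OR g OR e) — g is true.
  18. (g OR NOT f) — g is true.
  19. (NOT a OR NOT f) — NOT a is true.
  20. (NOT b OR NOT d) — NOT d is true.
  21. (NOT d OR g OR NOT e) — NOT e is true.
  22. (NOT d OR a) — NOT d is true.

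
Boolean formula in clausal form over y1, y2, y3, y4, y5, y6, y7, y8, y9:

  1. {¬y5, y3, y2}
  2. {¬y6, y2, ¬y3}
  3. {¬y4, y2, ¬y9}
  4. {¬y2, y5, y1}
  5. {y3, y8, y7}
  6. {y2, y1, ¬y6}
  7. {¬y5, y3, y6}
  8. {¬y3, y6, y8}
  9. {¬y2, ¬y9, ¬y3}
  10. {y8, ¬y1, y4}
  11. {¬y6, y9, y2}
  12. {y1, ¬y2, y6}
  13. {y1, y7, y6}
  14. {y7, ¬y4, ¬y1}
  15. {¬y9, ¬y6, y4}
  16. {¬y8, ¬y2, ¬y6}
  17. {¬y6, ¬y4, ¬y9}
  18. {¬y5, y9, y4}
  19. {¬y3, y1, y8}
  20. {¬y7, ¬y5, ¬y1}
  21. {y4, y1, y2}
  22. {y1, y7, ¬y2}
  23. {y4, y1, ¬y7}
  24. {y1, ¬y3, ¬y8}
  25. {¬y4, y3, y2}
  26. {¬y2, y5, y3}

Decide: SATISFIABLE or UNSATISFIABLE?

Try y1 = True.
For the remaining variables, y2 = False, y3 = True, y4 = True, y5 = False, y6 = False, y7 = True, y8 = True, y9 = False works.
Every clause has at least one true literal under this assignment.
So y1=T  y2=F  y3=T  y4=T  y5=F  y6=F  y7=T  y8=T  y9=F is a satisfying assignment.

SATISFIABLE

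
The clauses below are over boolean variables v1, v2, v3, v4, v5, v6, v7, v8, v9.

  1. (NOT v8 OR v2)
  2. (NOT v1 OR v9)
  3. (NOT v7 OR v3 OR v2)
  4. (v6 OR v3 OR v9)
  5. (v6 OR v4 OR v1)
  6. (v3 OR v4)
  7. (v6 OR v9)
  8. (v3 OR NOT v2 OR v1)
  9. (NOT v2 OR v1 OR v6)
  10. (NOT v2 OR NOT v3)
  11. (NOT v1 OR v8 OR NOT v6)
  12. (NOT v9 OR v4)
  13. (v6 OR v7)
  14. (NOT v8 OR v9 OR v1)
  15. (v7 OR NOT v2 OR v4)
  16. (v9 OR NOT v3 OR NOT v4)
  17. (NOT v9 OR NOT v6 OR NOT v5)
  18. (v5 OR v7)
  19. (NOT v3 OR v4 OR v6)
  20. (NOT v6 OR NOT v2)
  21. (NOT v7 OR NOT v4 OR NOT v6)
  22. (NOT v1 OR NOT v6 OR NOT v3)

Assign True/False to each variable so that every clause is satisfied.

v1 = T, v2 = T, v3 = F, v4 = T, v5 = F, v6 = F, v7 = T, v8 = F, v9 = T

Check each clause:
  1. (v2 OR NOT v8) — NOT v8 is true.
  2. (v9 OR NOT v1) — v9 is true.
  3. (v2 OR NOT v7 OR v3) — v2 is true.
  4. (v9 OR v6 OR v3) — v9 is true.
  5. (v6 OR v4 OR v1) — v1 is true.
  6. (v3 OR v4) — v4 is true.
  7. (v9 OR v6) — v9 is true.
  8. (NOT v2 OR v3 OR v1) — v1 is true.
  9. (NOT v2 OR v6 OR v1) — v1 is true.
  10. (NOT v2 OR NOT v3) — NOT v3 is true.
  11. (NOT v6 OR v8 OR NOT v1) — NOT v6 is true.
  12. (v4 OR NOT v9) — v4 is true.
  13. (v7 OR v6) — v7 is true.
  14. (v9 OR v1 OR NOT v8) — NOT v8 is true.
  15. (v7 OR v4 OR NOT v2) — v4 is true.
  16. (NOT v3 OR NOT v4 OR v9) — v9 is true.
  17. (NOT v5 OR NOT v9 OR NOT v6) — NOT v6 is true.
  18. (v5 OR v7) — v7 is true.
  19. (v4 OR NOT v3 OR v6) — v4 is true.
  20. (NOT v2 OR NOT v6) — NOT v6 is true.
  21. (NOT v7 OR NOT v6 OR NOT v4) — NOT v6 is true.
  22. (NOT v1 OR NOT v6 OR NOT v3) — NOT v6 is true.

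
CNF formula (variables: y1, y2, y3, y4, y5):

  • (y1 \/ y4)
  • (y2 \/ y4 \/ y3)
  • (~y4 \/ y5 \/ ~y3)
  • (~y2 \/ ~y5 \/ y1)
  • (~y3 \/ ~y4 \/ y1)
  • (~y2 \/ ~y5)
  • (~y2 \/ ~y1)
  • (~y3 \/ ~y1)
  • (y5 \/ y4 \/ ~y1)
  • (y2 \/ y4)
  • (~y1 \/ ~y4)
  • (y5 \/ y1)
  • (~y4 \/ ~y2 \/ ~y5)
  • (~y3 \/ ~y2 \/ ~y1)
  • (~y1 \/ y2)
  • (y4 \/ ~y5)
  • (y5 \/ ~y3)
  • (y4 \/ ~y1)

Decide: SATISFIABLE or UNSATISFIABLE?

Branch on y1: take y1 = False.
  then y4 is forced to True.
  then y3 is forced to False.
  then y5 is forced to True.
  then y2 is forced to False.
So y1 = False  y2 = False  y3 = False  y4 = True  y5 = True is a satisfying assignment.

SATISFIABLE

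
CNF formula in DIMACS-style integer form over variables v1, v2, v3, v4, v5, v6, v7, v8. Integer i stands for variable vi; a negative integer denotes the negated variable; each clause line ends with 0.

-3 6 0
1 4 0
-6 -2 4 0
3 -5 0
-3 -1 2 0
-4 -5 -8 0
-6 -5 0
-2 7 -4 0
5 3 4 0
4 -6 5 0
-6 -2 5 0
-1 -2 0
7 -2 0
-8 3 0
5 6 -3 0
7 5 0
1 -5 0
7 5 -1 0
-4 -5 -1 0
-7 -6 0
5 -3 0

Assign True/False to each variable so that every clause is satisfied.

Pure literal: v8 appears only negated; assign v8 = False.
Branch on v1: take v1 = True.
  then v2 is forced to False.
  then v3 is forced to False.
  then v5 is forced to False.
  then v4 is forced to True.
  then v7 is forced to True.
  then v6 is forced to False.

v1=1, v2=0, v3=0, v4=1, v5=0, v6=0, v7=1, v8=0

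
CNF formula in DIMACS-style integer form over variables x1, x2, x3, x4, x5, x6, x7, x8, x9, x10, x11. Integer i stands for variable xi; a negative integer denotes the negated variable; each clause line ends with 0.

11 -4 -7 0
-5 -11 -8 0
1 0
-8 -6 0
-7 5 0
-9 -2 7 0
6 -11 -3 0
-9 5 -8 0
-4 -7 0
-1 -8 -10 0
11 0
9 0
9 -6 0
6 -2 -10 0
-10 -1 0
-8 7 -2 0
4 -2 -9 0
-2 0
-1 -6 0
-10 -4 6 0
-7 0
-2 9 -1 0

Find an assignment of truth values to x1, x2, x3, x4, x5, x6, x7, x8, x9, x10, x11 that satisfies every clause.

x1=T, x2=F, x3=F, x4=F, x5=F, x6=F, x7=F, x8=F, x9=T, x10=F, x11=T

Check each clause:
  1. (NOT x7 OR NOT x4 OR x11) — NOT x7 is true.
  2. (NOT x5 OR NOT x11 OR NOT x8) — NOT x8 is true.
  3. (x1) — x1 is true.
  4. (NOT x6 OR NOT x8) — NOT x8 is true.
  5. (x5 OR NOT x7) — NOT x7 is true.
  6. (x7 OR NOT x9 OR NOT x2) — NOT x2 is true.
  7. (NOT x3 OR NOT x11 OR x6) — NOT x3 is true.
  8. (NOT x8 OR NOT x9 OR x5) — NOT x8 is true.
  9. (NOT x4 OR NOT x7) — NOT x7 is true.
  10. (NOT x8 OR NOT x10 OR NOT x1) — NOT x8 is true.
  11. (x11) — x11 is true.
  12. (x9) — x9 is true.
  13. (NOT x6 OR x9) — x9 is true.
  14. (NOT x10 OR x6 OR NOT x2) — NOT x10 is true.
  15. (NOT x10 OR NOT x1) — NOT x10 is true.
  16. (x7 OR NOT x2 OR NOT x8) — NOT x8 is true.
  17. (NOT x9 OR x4 OR NOT x2) — NOT x2 is true.
  18. (NOT x2) — NOT x2 is true.
  19. (NOT x6 OR NOT x1) — NOT x6 is true.
  20. (NOT x4 OR NOT x10 OR x6) — NOT x4 is true.
  21. (NOT x7) — NOT x7 is true.
  22. (NOT x1 OR NOT x2 OR x9) — x9 is true.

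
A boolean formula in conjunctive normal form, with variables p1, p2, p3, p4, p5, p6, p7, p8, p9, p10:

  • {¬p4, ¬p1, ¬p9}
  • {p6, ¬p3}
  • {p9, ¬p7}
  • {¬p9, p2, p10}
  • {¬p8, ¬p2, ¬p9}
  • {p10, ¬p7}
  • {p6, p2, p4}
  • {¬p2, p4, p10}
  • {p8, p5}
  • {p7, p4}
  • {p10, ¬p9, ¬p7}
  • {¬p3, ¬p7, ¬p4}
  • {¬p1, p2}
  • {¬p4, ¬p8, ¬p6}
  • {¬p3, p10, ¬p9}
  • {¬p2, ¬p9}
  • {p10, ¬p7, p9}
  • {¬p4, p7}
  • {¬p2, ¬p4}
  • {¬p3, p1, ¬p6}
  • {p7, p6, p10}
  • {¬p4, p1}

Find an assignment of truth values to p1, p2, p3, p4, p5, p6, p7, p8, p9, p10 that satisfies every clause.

p1=0, p2=0, p3=0, p4=0, p5=1, p6=1, p7=1, p8=0, p9=1, p10=1

p3 occurs only negated in the remaining clauses — set p3 = False.
Pure literal: p5 appears only positively; assign p5 = True.
Set p1 = False and propagate.
  then p4 is forced to False.
  then p7 is forced to True.
  then p9 is forced to True.
  then p10 is forced to True.
  then p2 is forced to False.
  then p6 is forced to True.
p8 is now unconstrained; take p8 = False.
Every clause has at least one true literal under this assignment.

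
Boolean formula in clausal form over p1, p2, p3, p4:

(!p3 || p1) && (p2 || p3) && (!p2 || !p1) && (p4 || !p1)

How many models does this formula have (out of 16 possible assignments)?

Satisfying assignments:
  p1=0 p2=1 p3=0 p4=0
  p1=0 p2=1 p3=0 p4=1
  p1=1 p2=0 p3=1 p4=1
Count: 3.

3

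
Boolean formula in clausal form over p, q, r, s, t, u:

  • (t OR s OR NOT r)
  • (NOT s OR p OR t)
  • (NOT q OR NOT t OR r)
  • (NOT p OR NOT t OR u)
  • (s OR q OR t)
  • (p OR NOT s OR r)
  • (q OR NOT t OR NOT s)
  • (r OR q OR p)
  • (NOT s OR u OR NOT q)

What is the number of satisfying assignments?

Split on s, then t.
  s=1, t=1: remaining (p,q,r,u) ∈ {(0,1,1,1); (1,1,1,1)} — 2.
  s=1, t=0: r free; 3 ways for (p,q,u) × 2^1 = 6.
  s=0, t=1: 7 of the 16 assignments to (p,q,r,u) work.
  s=0, t=0: remaining (p,q,r,u) ∈ {(0,1,0,0); (0,1,0,1); (1,1,0,0); (1,1,0,1)} — 4.
Total: 2 + 6 + 7 + 4 = 19.

19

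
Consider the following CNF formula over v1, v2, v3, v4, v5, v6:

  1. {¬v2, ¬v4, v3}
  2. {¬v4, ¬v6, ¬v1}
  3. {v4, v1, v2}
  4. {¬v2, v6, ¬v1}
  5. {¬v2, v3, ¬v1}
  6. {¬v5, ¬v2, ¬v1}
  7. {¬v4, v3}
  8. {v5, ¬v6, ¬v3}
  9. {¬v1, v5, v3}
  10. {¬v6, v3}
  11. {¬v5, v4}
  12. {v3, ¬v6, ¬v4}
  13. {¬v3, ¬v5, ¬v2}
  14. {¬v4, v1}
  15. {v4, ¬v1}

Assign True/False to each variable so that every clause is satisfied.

Try v1 = False.
  then v4 is forced to False.
  then v2 is forced to True.
  then v5 is forced to False.
For the remaining variables, v3 = True, v6 = False works.
Every clause has at least one true literal under this assignment.

v1=F, v2=T, v3=T, v4=F, v5=F, v6=F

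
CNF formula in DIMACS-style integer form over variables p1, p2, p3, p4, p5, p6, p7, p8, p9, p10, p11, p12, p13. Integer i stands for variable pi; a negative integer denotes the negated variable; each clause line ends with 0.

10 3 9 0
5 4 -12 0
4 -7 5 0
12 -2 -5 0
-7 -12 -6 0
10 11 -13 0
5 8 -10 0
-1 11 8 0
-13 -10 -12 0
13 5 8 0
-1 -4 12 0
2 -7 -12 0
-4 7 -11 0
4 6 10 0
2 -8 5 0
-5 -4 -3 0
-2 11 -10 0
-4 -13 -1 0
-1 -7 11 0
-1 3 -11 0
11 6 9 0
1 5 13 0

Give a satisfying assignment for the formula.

p1=False  p2=False  p3=True  p4=False  p5=True  p6=True  p7=True  p8=False  p9=True  p10=True  p11=True  p12=False  p13=True

Check each clause:
  1. (p9 | p10 | p3) — p9 is true.
  2. (~p12 | p5 | p4) — ~p12 is true.
  3. (~p7 | p4 | p5) — p5 is true.
  4. (p12 | ~p5 | ~p2) — ~p2 is true.
  5. (~p6 | ~p7 | ~p12) — ~p12 is true.
  6. (p11 | ~p13 | p10) — p10 is true.
  7. (~p10 | p5 | p8) — p5 is true.
  8. (~p1 | p8 | p11) — p11 is true.
  9. (~p10 | ~p12 | ~p13) — ~p12 is true.
  10. (p13 | p5 | p8) — p13 is true.
  11. (~p1 | p12 | ~p4) — ~p4 is true.
  12. (~p12 | ~p7 | p2) — ~p12 is true.
  13. (p7 | ~p4 | ~p11) — ~p4 is true.
  14. (p6 | p4 | p10) — p10 is true.
  15. (~p8 | p2 | p5) — ~p8 is true.
  16. (~p4 | ~p5 | ~p3) — ~p4 is true.
  17. (p11 | ~p10 | ~p2) — p11 is true.
  18. (~p13 | ~p4 | ~p1) — ~p4 is true.
  19. (~p1 | p11 | ~p7) — p11 is true.
  20. (p3 | ~p11 | ~p1) — p3 is true.
  21. (p9 | p11 | p6) — p9 is true.
  22. (p13 | p1 | p5) — p5 is true.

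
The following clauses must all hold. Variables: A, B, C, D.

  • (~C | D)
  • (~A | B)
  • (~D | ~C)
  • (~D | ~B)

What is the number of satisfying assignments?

The models are:
  A=0 B=0 C=0 D=0
  A=0 B=0 C=0 D=1
  A=0 B=1 C=0 D=0
  A=1 B=1 C=0 D=0
Count: 4.

4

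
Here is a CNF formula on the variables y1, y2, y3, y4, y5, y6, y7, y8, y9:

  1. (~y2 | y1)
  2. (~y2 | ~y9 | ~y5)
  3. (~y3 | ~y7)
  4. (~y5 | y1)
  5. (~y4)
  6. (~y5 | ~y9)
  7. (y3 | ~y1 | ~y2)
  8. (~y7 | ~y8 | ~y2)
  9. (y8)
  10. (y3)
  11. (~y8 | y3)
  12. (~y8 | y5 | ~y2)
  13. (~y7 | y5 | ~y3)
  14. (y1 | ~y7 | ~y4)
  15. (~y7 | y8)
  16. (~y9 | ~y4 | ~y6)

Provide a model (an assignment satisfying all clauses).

y1=F, y2=F, y3=T, y4=F, y5=F, y6=T, y7=F, y8=T, y9=F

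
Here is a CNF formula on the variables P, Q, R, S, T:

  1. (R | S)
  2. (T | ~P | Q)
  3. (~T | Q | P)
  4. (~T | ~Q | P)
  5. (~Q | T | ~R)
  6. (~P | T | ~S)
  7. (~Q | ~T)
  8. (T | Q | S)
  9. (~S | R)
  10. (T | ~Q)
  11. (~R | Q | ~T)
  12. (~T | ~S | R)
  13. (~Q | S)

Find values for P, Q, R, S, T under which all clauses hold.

P = False, Q = False, R = True, S = True, T = False

Branch on P: take P = False.
Branch on Q: take Q = False.
  then T is forced to False.
  then S is forced to True.
  then R is forced to True.
Every clause has at least one true literal under this assignment.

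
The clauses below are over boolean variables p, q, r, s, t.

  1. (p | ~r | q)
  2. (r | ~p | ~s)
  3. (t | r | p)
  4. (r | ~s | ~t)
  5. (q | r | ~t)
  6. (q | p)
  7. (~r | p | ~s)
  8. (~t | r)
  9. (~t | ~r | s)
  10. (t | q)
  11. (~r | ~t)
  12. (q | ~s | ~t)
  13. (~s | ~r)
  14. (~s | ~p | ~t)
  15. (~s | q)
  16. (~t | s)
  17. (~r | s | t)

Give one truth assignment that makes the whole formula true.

Pure literal: q appears only positively; assign q = True.
Set p = True and propagate.
The remaining clauses are satisfied by r = False, s = False, t = False.

p=T  q=T  r=F  s=F  t=F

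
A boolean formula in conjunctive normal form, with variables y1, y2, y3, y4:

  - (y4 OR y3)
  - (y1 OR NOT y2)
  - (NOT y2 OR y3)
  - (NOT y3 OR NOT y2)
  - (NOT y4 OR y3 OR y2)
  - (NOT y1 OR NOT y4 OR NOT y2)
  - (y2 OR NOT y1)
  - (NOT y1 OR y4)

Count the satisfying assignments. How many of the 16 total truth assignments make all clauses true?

2

Satisfying assignments:
  y1=0 y2=0 y3=1 y4=0
  y1=0 y2=0 y3=1 y4=1
Count: 2.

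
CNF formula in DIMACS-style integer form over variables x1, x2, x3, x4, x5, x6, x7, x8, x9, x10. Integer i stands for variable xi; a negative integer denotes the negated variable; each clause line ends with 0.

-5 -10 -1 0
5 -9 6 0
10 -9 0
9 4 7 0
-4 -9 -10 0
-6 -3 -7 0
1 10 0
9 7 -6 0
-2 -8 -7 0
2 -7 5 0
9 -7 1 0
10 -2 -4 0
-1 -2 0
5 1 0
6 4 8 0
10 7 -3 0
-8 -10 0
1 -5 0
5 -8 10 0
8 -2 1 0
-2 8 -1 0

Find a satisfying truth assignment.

x1=True, x2=False, x3=False, x4=False, x5=True, x6=True, x7=True, x8=True, x9=False, x10=False

Pure literal: x3 appears only negated; assign x3 = False.
Set x1 = True and propagate.
  then x2 is forced to False.
Try x4 = False.
Set x5 = True and propagate.
  then x10 is forced to False.
  then x9 is forced to False.
  then x7 is forced to True.
For the remaining variables, x6 = True, x8 = True works.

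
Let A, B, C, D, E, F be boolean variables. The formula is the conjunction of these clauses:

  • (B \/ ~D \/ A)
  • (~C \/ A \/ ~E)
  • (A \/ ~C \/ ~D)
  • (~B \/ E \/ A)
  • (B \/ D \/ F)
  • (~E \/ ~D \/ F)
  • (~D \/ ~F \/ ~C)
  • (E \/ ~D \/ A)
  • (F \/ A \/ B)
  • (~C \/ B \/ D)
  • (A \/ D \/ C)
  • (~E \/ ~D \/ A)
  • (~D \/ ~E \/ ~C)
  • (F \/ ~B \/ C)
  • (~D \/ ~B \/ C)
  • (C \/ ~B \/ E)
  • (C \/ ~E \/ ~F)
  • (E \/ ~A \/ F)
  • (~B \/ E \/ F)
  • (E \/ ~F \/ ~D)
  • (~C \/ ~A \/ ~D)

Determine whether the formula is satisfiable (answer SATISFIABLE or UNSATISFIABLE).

SATISFIABLE

Set A = True and propagate.
Try B = True.
The remaining clauses are satisfied by C = True, D = False, E = False, F = True.
So A=True, B=True, C=True, D=False, E=False, F=True is a satisfying assignment.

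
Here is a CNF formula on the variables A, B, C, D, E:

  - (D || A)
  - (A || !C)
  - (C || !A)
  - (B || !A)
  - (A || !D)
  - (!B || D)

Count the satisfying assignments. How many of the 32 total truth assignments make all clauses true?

2

Satisfying assignments:
  A=T B=T C=T D=T E=F
  A=T B=T C=T D=T E=T
Count: 2.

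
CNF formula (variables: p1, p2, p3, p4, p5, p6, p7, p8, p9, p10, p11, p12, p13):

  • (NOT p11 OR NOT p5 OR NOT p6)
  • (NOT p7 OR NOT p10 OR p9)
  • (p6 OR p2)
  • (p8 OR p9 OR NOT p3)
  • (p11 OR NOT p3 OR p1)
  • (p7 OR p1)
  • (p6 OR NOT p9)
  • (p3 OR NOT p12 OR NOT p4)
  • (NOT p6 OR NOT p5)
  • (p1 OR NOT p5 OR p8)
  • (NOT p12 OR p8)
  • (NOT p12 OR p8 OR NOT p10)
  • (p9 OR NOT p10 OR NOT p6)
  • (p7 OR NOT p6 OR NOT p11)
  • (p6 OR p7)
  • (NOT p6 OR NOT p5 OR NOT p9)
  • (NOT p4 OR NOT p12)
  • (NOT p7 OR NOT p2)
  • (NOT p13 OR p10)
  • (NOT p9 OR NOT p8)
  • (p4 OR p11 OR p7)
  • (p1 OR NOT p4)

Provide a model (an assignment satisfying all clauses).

p1=1, p2=0, p3=0, p4=1, p5=0, p6=1, p7=1, p8=0, p9=0, p10=0, p11=0, p12=0, p13=0

Check each clause:
  1. (NOT p6 OR NOT p11 OR NOT p5) — NOT p5 is true.
  2. (NOT p10 OR NOT p7 OR p9) — NOT p10 is true.
  3. (p6 OR p2) — p6 is true.
  4. (NOT p3 OR p9 OR p8) — NOT p3 is true.
  5. (p11 OR NOT p3 OR p1) — p1 is true.
  6. (p7 OR p1) — p1 is true.
  7. (p6 OR NOT p9) — p6 is true.
  8. (NOT p12 OR NOT p4 OR p3) — NOT p12 is true.
  9. (NOT p6 OR NOT p5) — NOT p5 is true.
  10. (p8 OR NOT p5 OR p1) — p1 is true.
  11. (NOT p12 OR p8) — NOT p12 is true.
  12. (NOT p12 OR NOT p10 OR p8) — NOT p12 is true.
  13. (NOT p10 OR NOT p6 OR p9) — NOT p10 is true.
  14. (p7 OR NOT p11 OR NOT p6) — NOT p11 is true.
  15. (p6 OR p7) — p6 is true.
  16. (NOT p5 OR NOT p9 OR NOT p6) — NOT p5 is true.
  17. (NOT p4 OR NOT p12) — NOT p12 is true.
  18. (NOT p2 OR NOT p7) — NOT p2 is true.
  19. (p10 OR NOT p13) — NOT p13 is true.
  20. (NOT p8 OR NOT p9) — NOT p8 is true.
  21. (p11 OR p4 OR p7) — p4 is true.
  22. (NOT p4 OR p1) — p1 is true.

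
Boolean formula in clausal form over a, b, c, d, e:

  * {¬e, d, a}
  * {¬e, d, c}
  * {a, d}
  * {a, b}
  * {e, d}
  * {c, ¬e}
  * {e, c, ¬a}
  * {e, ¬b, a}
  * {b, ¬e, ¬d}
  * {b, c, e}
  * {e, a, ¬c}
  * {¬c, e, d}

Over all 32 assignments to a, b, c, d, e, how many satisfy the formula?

The models are:
  a=F b=T c=T d=T e=T
  a=T b=F c=T d=F e=T
  a=T b=F c=T d=T e=F
  a=T b=T c=T d=F e=T
  a=T b=T c=T d=T e=F
  a=T b=T c=T d=T e=T
That's 6 in total.

6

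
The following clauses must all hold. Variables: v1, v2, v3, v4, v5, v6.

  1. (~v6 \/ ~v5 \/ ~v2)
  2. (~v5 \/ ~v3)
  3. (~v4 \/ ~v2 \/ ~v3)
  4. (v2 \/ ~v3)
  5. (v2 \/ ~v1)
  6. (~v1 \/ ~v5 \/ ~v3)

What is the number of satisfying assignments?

24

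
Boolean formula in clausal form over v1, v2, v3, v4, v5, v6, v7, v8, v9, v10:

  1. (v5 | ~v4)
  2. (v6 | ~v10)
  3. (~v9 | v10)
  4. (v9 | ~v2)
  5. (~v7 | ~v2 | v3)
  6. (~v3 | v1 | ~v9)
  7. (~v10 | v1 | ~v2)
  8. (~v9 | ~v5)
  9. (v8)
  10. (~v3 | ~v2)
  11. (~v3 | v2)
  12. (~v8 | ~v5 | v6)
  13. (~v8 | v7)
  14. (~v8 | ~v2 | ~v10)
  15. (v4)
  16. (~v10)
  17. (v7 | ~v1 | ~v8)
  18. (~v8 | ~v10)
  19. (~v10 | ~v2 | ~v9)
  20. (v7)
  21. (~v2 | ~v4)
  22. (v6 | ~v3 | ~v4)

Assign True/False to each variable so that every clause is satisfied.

v1=T  v2=F  v3=F  v4=T  v5=T  v6=T  v7=T  v8=T  v9=F  v10=F

Check each clause:
  1. (v5 | ~v4) — v5 is true.
  2. (~v10 | v6) — v6 is true.
  3. (~v9 | v10) — ~v9 is true.
  4. (~v2 | v9) — ~v2 is true.
  5. (~v7 | v3 | ~v2) — ~v2 is true.
  6. (~v3 | v1 | ~v9) — v1 is true.
  7. (~v2 | ~v10 | v1) — v1 is true.
  8. (~v5 | ~v9) — ~v9 is true.
  9. (v8) — v8 is true.
  10. (~v2 | ~v3) — ~v3 is true.
  11. (v2 | ~v3) — ~v3 is true.
  12. (v6 | ~v8 | ~v5) — v6 is true.
  13. (~v8 | v7) — v7 is true.
  14. (~v8 | ~v2 | ~v10) — ~v10 is true.
  15. (v4) — v4 is true.
  16. (~v10) — ~v10 is true.
  17. (~v1 | ~v8 | v7) — v7 is true.
  18. (~v10 | ~v8) — ~v10 is true.
  19. (~v9 | ~v2 | ~v10) — ~v10 is true.
  20. (v7) — v7 is true.
  21. (~v4 | ~v2) — ~v2 is true.
  22. (~v4 | ~v3 | v6) — ~v3 is true.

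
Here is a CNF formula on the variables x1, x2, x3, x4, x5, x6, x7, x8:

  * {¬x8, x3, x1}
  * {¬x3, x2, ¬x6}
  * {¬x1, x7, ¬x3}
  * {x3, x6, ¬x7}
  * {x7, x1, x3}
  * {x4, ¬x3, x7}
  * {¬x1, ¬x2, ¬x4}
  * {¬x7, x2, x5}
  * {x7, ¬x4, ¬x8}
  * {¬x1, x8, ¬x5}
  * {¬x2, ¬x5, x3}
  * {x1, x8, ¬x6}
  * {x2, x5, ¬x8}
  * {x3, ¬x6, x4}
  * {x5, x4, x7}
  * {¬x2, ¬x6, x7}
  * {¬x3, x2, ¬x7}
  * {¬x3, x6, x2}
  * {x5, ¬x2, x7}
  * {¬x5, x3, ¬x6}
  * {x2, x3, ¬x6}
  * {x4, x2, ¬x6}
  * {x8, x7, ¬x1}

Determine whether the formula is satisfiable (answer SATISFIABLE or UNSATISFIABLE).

SATISFIABLE

Try x1 = True.
Set x2 = True and propagate.
  then x4 is forced to False.
Set x3 = True and propagate.
  then x7 is forced to True.
The remaining clauses are satisfied by x5 = True, x6 = True, x8 = True.
So x1=T, x2=T, x3=T, x4=F, x5=T, x6=T, x7=T, x8=T is a satisfying assignment.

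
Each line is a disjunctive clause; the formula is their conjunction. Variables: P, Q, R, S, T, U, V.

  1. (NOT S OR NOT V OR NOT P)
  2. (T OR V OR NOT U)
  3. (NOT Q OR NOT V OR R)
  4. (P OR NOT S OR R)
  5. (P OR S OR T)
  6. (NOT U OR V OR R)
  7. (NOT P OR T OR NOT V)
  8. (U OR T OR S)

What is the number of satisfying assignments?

48

Case analysis on V and P:
  V=T, P=T: U free; 3 ways for (Q,R,S,T) × 2^1 = 6.
  V=T, P=F: U free; 7 ways for (Q,R,S,T) × 2^1 = 14.
  V=F, P=T: Q free; 8 ways for (R,S,T,U) × 2^1 = 16.
  V=F, P=F: Q free; 6 ways for (R,S,T,U) × 2^1 = 12.
Total: 6 + 14 + 16 + 12 = 48.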